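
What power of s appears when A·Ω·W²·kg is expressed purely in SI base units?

-9

Ω = V/A (resistance = voltage per current),
    = kg·m²·s⁻³·A⁻².
W = J/s (power = energy per time),
    = kg·m²·s⁻³.
So W² = kg²·m⁴·s⁻⁶.
Combining: A·Ω·W²·kg = A · (kg·m²·s⁻³·A⁻²) · (kg²·m⁴·s⁻⁶) · kg = kg⁴·m⁶·s⁻⁹·A⁻¹.
The exponent of s is -9.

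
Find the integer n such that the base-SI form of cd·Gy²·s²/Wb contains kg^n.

-1

Wb = kg·m²·s⁻²·A⁻¹.
So Wb⁻¹ = kg⁻¹·m⁻²·s²·A.
Gy = m²·s⁻².
So Gy² = m⁴·s⁻⁴.
Combining: Wb⁻¹·cd·Gy²·s² = (kg⁻¹·m⁻²·s²·A) · cd · (m⁴·s⁻⁴) · s² = kg⁻¹·m²·A·cd.
The exponent of kg is -1.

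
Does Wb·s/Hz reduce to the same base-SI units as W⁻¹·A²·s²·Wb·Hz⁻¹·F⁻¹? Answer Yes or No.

Yes

Left side:
  Hz = s⁻¹.
  So Hz⁻¹ = s.
  Wb = kg·m²·s⁻²·A⁻¹.
  Combining: Hz⁻¹·Wb·s = s · (kg·m²·s⁻²·A⁻¹) · s = kg·m²·A⁻¹.
Right side:
  W = J/s (power = energy per time),
      = kg·m²·s⁻³.
  So W⁻¹ = kg⁻¹·m⁻²·s³.
  Wb = V·s (flux: a volt is a weber per second),
      = kg·m²·s⁻²·A⁻¹.
  Hz = 1/s = s⁻¹ (frequency is cycles per second).
  So Hz⁻¹ = s.
  F = C/V (capacitance = charge per voltage),
      = A·s/(kg·m²·s⁻³·A⁻¹) (substituting C and V),
      = kg⁻¹·m⁻²·s⁴·A².
  So F⁻¹ = kg·m²·s⁻⁴·A⁻².
  Combining: W⁻¹·A²·s²·Wb·Hz⁻¹·F⁻¹ = (kg⁻¹·m⁻²·s³) · A² · s² · (kg·m²·s⁻²·A⁻¹) · s · (kg·m²·s⁻⁴·A⁻²) = kg·m²·A⁻¹.
Both reduce to kg·m²·A⁻¹.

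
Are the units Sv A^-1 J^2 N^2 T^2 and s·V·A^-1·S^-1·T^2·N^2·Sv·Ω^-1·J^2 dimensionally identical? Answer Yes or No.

Left side:
  Sv = m²·s⁻².
  J = kg·m²·s⁻².
  So J² = kg²·m⁴·s⁻⁴.
  N = kg·m·s⁻².
  So N² = kg²·m²·s⁻⁴.
  T = kg·s⁻²·A⁻¹.
  So T² = kg²·s⁻⁴·A⁻².
  Combining: Sv·A⁻¹·J²·N²·T² = (m²·s⁻²) · A⁻¹ · (kg²·m⁴·s⁻⁴) · (kg²·m²·s⁻⁴) · (kg²·s⁻⁴·A⁻²) = kg⁶·m⁸·s⁻¹⁴·A⁻³.
Right side:
  V = kg·m²·s⁻³·A⁻¹.
  S = kg⁻¹·m⁻²·s³·A².
  So S⁻¹ = kg·m²·s⁻³·A⁻².
  T = kg·s⁻²·A⁻¹.
  So T² = kg²·s⁻⁴·A⁻².
  N = kg·m·s⁻².
  So N² = kg²·m²·s⁻⁴.
  Sv = m²·s⁻².
  Ω = kg·m²·s⁻³·A⁻².
  So Ω⁻¹ = kg⁻¹·m⁻²·s³·A².
  J = kg·m²·s⁻².
  So J² = kg²·m⁴·s⁻⁴.
  Combining: s·V·A⁻¹·S⁻¹·T²·N²·Sv·Ω⁻¹·J² = s · (kg·m²·s⁻³·A⁻¹) · A⁻¹ · (kg·m²·s⁻³·A⁻²) · (kg²·s⁻⁴·A⁻²) · (kg²·m²·s⁻⁴) · (m²·s⁻²) · (kg⁻¹·m⁻²·s³·A²) · (kg²·m⁴·s⁻⁴) = kg⁷·m¹⁰·s⁻¹⁶·A⁻⁴.
Left is kg⁶·m⁸·s⁻¹⁴·A⁻³; right is kg⁷·m¹⁰·s⁻¹⁶·A⁻⁴ — different.

No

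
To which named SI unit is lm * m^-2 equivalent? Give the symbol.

lm = cd.
Combining: lm·m⁻² = cd · m⁻² = m⁻²·cd.
m⁻²·cd is the base-SI form of the lux.

lx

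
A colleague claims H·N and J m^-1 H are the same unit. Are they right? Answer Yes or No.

Yes

Left side:
  H = kg·m²·s⁻²·A⁻².
  N = kg·m·s⁻².
  Combining: H·N = (kg·m²·s⁻²·A⁻²) · (kg·m·s⁻²) = kg²·m³·s⁻⁴·A⁻².
Right side:
  J = N·m (work = force × distance),
      = kg·m²·s⁻².
  H = Wb/A (inductance = flux per current),
      = kg·m²·s⁻²·A⁻².
  Combining: J·m⁻¹·H = (kg·m²·s⁻²) · m⁻¹ · (kg·m²·s⁻²·A⁻²) = kg²·m³·s⁻⁴·A⁻².
Both reduce to kg²·m³·s⁻⁴·A⁻².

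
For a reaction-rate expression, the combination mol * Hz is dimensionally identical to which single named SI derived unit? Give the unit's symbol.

Hz = 1/s = s⁻¹ (frequency is cycles per second).
Combining: mol·Hz = mol · s⁻¹ = s⁻¹·mol.
s⁻¹·mol is the base-SI form of the katal.

kat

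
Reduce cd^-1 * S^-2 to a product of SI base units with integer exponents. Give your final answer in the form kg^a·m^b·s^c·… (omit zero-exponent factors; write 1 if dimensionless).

S = 1/Ω (conductance is reciprocal resistance),
    = kg⁻¹·m⁻²·s³·A².
So S⁻² = kg²·m⁴·s⁻⁶·A⁻⁴.
Combining: cd⁻¹·S⁻² = cd⁻¹ · (kg²·m⁴·s⁻⁶·A⁻⁴) = kg²·m⁴·s⁻⁶·A⁻⁴·cd⁻¹.

kg²·m⁴·s⁻⁶·A⁻⁴·cd⁻¹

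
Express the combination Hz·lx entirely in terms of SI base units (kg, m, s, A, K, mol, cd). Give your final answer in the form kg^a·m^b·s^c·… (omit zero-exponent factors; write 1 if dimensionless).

m⁻²·s⁻¹·cd

Hz = 1/s = s⁻¹ (frequency is cycles per second).
lx = lm/m² (illuminance = luminous flux per area),
    = m⁻²·cd.
Combining: Hz·lx = s⁻¹ · (m⁻²·cd) = m⁻²·s⁻¹·cd.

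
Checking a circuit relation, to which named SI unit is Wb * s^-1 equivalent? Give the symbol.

V

Wb = V·s (flux: a volt is a weber per second),
    = kg·m²·s⁻²·A⁻¹.
Combining: Wb·s⁻¹ = (kg·m²·s⁻²·A⁻¹) · s⁻¹ = kg·m²·s⁻³·A⁻¹.
kg·m²·s⁻³·A⁻¹ is the base-SI form of the volt.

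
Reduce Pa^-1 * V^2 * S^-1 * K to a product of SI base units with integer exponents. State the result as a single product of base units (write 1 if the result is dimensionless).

Pa = kg·m⁻¹·s⁻².
So Pa⁻¹ = kg⁻¹·m·s².
V = kg·m²·s⁻³·A⁻¹.
So V² = kg²·m⁴·s⁻⁶·A⁻².
S = kg⁻¹·m⁻²·s³·A².
So S⁻¹ = kg·m²·s⁻³·A⁻².
Combining: Pa⁻¹·V²·S⁻¹·K = (kg⁻¹·m·s²) · (kg²·m⁴·s⁻⁶·A⁻²) · (kg·m²·s⁻³·A⁻²) · K = kg²·m⁷·s⁻⁷·A⁻⁴·K.

kg²·m⁷·s⁻⁷·A⁻⁴·K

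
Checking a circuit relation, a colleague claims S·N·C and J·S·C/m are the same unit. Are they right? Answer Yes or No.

Yes

Left side:
  S = 1/Ω (conductance is reciprocal resistance),
      = kg⁻¹·m⁻²·s³·A².
  N = kg·m/s² = kg·m·s⁻² (force = mass × acceleration).
  C = A·s = s·A (charge = current × time).
  Combining: S·N·C = (kg⁻¹·m⁻²·s³·A²) · (kg·m·s⁻²) · (s·A) = m⁻¹·s²·A³.
Right side:
  J = N·m (work = force × distance),
      = kg·m²·s⁻².
  S = 1/Ω (conductance is reciprocal resistance),
      = kg⁻¹·m⁻²·s³·A².
  C = A·s = s·A (charge = current × time).
  Combining: m⁻¹·J·S·C = m⁻¹ · (kg·m²·s⁻²) · (kg⁻¹·m⁻²·s³·A²) · (s·A) = m⁻¹·s²·A³.
Both reduce to m⁻¹·s²·A³.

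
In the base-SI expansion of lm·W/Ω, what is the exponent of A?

lm = cd.
W = kg·m²·s⁻³.
Ω = kg·m²·s⁻³·A⁻².
So Ω⁻¹ = kg⁻¹·m⁻²·s³·A².
Combining: lm·W·Ω⁻¹ = cd · (kg·m²·s⁻³) · (kg⁻¹·m⁻²·s³·A²) = A²·cd.
The exponent of A is 2.

2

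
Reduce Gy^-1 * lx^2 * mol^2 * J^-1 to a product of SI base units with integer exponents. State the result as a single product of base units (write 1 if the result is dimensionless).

Gy = m²·s⁻².
So Gy⁻¹ = m⁻²·s².
lx = m⁻²·cd.
So lx² = m⁻⁴·cd².
J = kg·m²·s⁻².
So J⁻¹ = kg⁻¹·m⁻²·s².
Combining: Gy⁻¹·lx²·mol²·J⁻¹ = (m⁻²·s²) · (m⁻⁴·cd²) · mol² · (kg⁻¹·m⁻²·s²) = kg⁻¹·m⁻⁸·s⁴·mol²·cd².

kg⁻¹·m⁻⁸·s⁴·mol²·cd²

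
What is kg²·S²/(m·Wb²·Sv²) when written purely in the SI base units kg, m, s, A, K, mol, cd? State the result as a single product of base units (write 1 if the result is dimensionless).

kg⁻²·m⁻¹³·s¹⁴·A⁶

Wb = V·s (flux: a volt is a weber per second),
    = kg·m²·s⁻²·A⁻¹.
So Wb⁻² = kg⁻²·m⁻⁴·s⁴·A².
S = 1/Ω (conductance is reciprocal resistance),
    = kg⁻¹·m⁻²·s³·A².
So S² = kg⁻²·m⁻⁴·s⁶·A⁴.
Sv = J/kg (equivalent dose = energy per mass),
    = m²·s⁻².
So Sv⁻² = m⁻⁴·s⁴.
Combining: kg²·m⁻¹·Wb⁻²·S²·Sv⁻² = kg² · m⁻¹ · (kg⁻²·m⁻⁴·s⁴·A²) · (kg⁻²·m⁻⁴·s⁶·A⁴) · (m⁻⁴·s⁴) = kg⁻²·m⁻¹³·s¹⁴·A⁶.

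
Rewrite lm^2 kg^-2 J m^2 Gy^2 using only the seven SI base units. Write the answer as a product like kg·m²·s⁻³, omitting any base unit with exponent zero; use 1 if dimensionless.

kg⁻¹·m⁸·s⁻⁶·cd²

lm = cd·sr = cd (luminous flux; sr is dimensionless).
So lm² = cd².
J = N·m (work = force × distance),
    = kg·m²·s⁻².
Gy = J/kg (absorbed dose = energy per mass),
    = m²·s⁻².
So Gy² = m⁴·s⁻⁴.
Combining: lm²·kg⁻²·J·m²·Gy² = cd² · kg⁻² · (kg·m²·s⁻²) · m² · (m⁴·s⁻⁴) = kg⁻¹·m⁸·s⁻⁶·cd².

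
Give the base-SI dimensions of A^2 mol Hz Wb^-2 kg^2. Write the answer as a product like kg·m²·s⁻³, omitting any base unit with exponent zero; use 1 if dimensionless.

Hz = 1/s = s⁻¹ (frequency is cycles per second).
Wb = V·s (flux: a volt is a weber per second),
    = kg·m²·s⁻²·A⁻¹.
So Wb⁻² = kg⁻²·m⁻⁴·s⁴·A².
Combining: A²·mol·Hz·Wb⁻²·kg² = A² · mol · s⁻¹ · (kg⁻²·m⁻⁴·s⁴·A²) · kg² = m⁻⁴·s³·A⁴·mol.

m⁻⁴·s³·A⁴·mol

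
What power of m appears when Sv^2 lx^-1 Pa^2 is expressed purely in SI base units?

Sv = J/kg (equivalent dose = energy per mass),
    = m²·s⁻².
So Sv² = m⁴·s⁻⁴.
lx = lm/m² (illuminance = luminous flux per area),
    = m⁻²·cd.
So lx⁻¹ = m²·cd⁻¹.
Pa = N/m² (pressure = force per area),
    = kg·m⁻¹·s⁻².
So Pa² = kg²·m⁻²·s⁻⁴.
Combining: Sv²·lx⁻¹·Pa² = (m⁴·s⁻⁴) · (m²·cd⁻¹) · (kg²·m⁻²·s⁻⁴) = kg²·m⁴·s⁻⁸·cd⁻¹.
The exponent of m is 4.

4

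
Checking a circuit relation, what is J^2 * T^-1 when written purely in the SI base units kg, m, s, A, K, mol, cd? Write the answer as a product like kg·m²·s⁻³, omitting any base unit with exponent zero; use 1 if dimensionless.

kg·m⁴·s⁻²·A

J = N·m (work = force × distance),
    = kg·m²·s⁻².
So J² = kg²·m⁴·s⁻⁴.
T = Wb/m² (flux density = flux per area),
    = kg·s⁻²·A⁻¹.
So T⁻¹ = kg⁻¹·s²·A.
Combining: J²·T⁻¹ = (kg²·m⁴·s⁻⁴) · (kg⁻¹·s²·A) = kg·m⁴·s⁻²·A.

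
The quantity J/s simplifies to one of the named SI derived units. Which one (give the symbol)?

W

J = kg·m²·s⁻².
Combining: J·s⁻¹ = (kg·m²·s⁻²) · s⁻¹ = kg·m²·s⁻³.
kg·m²·s⁻³ is the base-SI form of the watt.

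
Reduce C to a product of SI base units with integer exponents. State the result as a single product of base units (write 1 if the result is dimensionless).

s·A

C = s·A.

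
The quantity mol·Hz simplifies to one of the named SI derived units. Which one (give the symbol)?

Hz = s⁻¹.
Combining: mol·Hz = mol · s⁻¹ = s⁻¹·mol.
s⁻¹·mol is the base-SI form of the katal.

kat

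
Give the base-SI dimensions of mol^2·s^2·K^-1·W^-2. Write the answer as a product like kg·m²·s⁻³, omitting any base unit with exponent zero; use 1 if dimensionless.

W = kg·m²·s⁻³.
So W⁻² = kg⁻²·m⁻⁴·s⁶.
Combining: mol²·s²·K⁻¹·W⁻² = mol² · s² · K⁻¹ · (kg⁻²·m⁻⁴·s⁶) = kg⁻²·m⁻⁴·s⁸·K⁻¹·mol².

kg⁻²·m⁻⁴·s⁸·K⁻¹·mol²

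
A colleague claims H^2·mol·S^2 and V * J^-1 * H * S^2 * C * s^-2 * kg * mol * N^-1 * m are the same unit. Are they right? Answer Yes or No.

No

Left side:
  H = kg·m²·s⁻²·A⁻².
  So H² = kg²·m⁴·s⁻⁴·A⁻⁴.
  S = kg⁻¹·m⁻²·s³·A².
  So S² = kg⁻²·m⁻⁴·s⁶·A⁴.
  Combining: H²·mol·S² = (kg²·m⁴·s⁻⁴·A⁻⁴) · mol · (kg⁻²·m⁻⁴·s⁶·A⁴) = s²·mol.
Right side:
  V = W/A (potential = power per current),
      = kg·m²·s⁻³·A⁻¹.
  J = N·m (work = force × distance),
      = kg·m²·s⁻².
  So J⁻¹ = kg⁻¹·m⁻²·s².
  H = Wb/A (inductance = flux per current),
      = kg·m²·s⁻²·A⁻².
  S = 1/Ω (conductance is reciprocal resistance),
      = kg⁻¹·m⁻²·s³·A².
  So S² = kg⁻²·m⁻⁴·s⁶·A⁴.
  C = A·s = s·A (charge = current × time).
  N = kg·m/s² = kg·m·s⁻² (force = mass × acceleration).
  So N⁻¹ = kg⁻¹·m⁻¹·s².
  Combining: V·J⁻¹·H·S²·C·s⁻²·kg·mol·N⁻¹·m = (kg·m²·s⁻³·A⁻¹) · (kg⁻¹·m⁻²·s²) · (kg·m²·s⁻²·A⁻²) · (kg⁻²·m⁻⁴·s⁶·A⁴) · (s·A) · s⁻² · kg · mol · (kg⁻¹·m⁻¹·s²) · m = kg⁻¹·m⁻²·s⁴·A²·mol.
Left is s²·mol; right is kg⁻¹·m⁻²·s⁴·A²·mol — different.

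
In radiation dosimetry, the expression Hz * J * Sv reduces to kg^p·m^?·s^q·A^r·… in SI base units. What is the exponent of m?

4

Hz = s⁻¹.
J = kg·m²·s⁻².
Sv = m²·s⁻².
Combining: Hz·J·Sv = s⁻¹ · (kg·m²·s⁻²) · (m²·s⁻²) = kg·m⁴·s⁻⁵.
The exponent of m is 4.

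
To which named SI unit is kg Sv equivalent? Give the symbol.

J

Sv = J/kg (equivalent dose = energy per mass),
    = m²·s⁻².
Combining: kg·Sv = kg · (m²·s⁻²) = kg·m²·s⁻².
kg·m²·s⁻² is the base-SI form of the joule.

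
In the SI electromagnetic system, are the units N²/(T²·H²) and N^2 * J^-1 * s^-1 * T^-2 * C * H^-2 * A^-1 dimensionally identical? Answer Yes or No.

Left side:
  T = Wb/m² (flux density = flux per area),
      = kg·s⁻²·A⁻¹.
  So T⁻² = kg⁻²·s⁴·A².
  N = kg·m/s² = kg·m·s⁻² (force = mass × acceleration).
  So N² = kg²·m²·s⁻⁴.
  H = Wb/A (inductance = flux per current),
      = kg·m²·s⁻²·A⁻².
  So H⁻² = kg⁻²·m⁻⁴·s⁴·A⁴.
  Combining: T⁻²·N²·H⁻² = (kg⁻²·s⁴·A²) · (kg²·m²·s⁻⁴) · (kg⁻²·m⁻⁴·s⁴·A⁴) = kg⁻²·m⁻²·s⁴·A⁶.
Right side:
  N = kg·m·s⁻².
  So N² = kg²·m²·s⁻⁴.
  J = kg·m²·s⁻².
  So J⁻¹ = kg⁻¹·m⁻²·s².
  T = kg·s⁻²·A⁻¹.
  So T⁻² = kg⁻²·s⁴·A².
  C = s·A.
  H = kg·m²·s⁻²·A⁻².
  So H⁻² = kg⁻²·m⁻⁴·s⁴·A⁴.
  Combining: N²·J⁻¹·s⁻¹·T⁻²·C·H⁻²·A⁻¹ = (kg²·m²·s⁻⁴) · (kg⁻¹·m⁻²·s²) · s⁻¹ · (kg⁻²·s⁴·A²) · (s·A) · (kg⁻²·m⁻⁴·s⁴·A⁴) · A⁻¹ = kg⁻³·m⁻⁴·s⁶·A⁶.
Left is kg⁻²·m⁻²·s⁴·A⁶; right is kg⁻³·m⁻⁴·s⁶·A⁶ — different.

No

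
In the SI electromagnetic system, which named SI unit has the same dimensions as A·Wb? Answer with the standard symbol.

Wb = V·s (flux: a volt is a weber per second),
    = kg·m²·s⁻²·A⁻¹.
Combining: A·Wb = A · (kg·m²·s⁻²·A⁻¹) = kg·m²·s⁻².
kg·m²·s⁻² is the base-SI form of the joule.

J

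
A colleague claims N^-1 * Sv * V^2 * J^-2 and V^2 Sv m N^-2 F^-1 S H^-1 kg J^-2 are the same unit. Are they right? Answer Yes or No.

No

Left side:
  N = kg·m·s⁻².
  So N⁻¹ = kg⁻¹·m⁻¹·s².
  Sv = m²·s⁻².
  V = kg·m²·s⁻³·A⁻¹.
  So V² = kg²·m⁴·s⁻⁶·A⁻².
  J = kg·m²·s⁻².
  So J⁻² = kg⁻²·m⁻⁴·s⁴.
  Combining: N⁻¹·Sv·V²·J⁻² = (kg⁻¹·m⁻¹·s²) · (m²·s⁻²) · (kg²·m⁴·s⁻⁶·A⁻²) · (kg⁻²·m⁻⁴·s⁴) = kg⁻¹·m·s⁻²·A⁻².
Right side:
  V = kg·m²·s⁻³·A⁻¹.
  So V² = kg²·m⁴·s⁻⁶·A⁻².
  Sv = m²·s⁻².
  N = kg·m·s⁻².
  So N⁻² = kg⁻²·m⁻²·s⁴.
  F = kg⁻¹·m⁻²·s⁴·A².
  So F⁻¹ = kg·m²·s⁻⁴·A⁻².
  S = kg⁻¹·m⁻²·s³·A².
  H = kg·m²·s⁻²·A⁻².
  So H⁻¹ = kg⁻¹·m⁻²·s²·A².
  J = kg·m²·s⁻².
  So J⁻² = kg⁻²·m⁻⁴·s⁴.
  Combining: V²·Sv·m·N⁻²·F⁻¹·S·H⁻¹·kg·J⁻² = (kg²·m⁴·s⁻⁶·A⁻²) · (m²·s⁻²) · m · (kg⁻²·m⁻²·s⁴) · (kg·m²·s⁻⁴·A⁻²) · (kg⁻¹·m⁻²·s³·A²) · (kg⁻¹·m⁻²·s²·A²) · kg · (kg⁻²·m⁻⁴·s⁴) = kg⁻²·m⁻¹·s.
Left is kg⁻¹·m·s⁻²·A⁻²; right is kg⁻²·m⁻¹·s — different.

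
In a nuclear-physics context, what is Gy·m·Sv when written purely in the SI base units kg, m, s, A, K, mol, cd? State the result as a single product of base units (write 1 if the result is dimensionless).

m⁵·s⁻⁴

Gy = m²·s⁻².
Sv = m²·s⁻².
Combining: Gy·m·Sv = (m²·s⁻²) · m · (m²·s⁻²) = m⁵·s⁻⁴.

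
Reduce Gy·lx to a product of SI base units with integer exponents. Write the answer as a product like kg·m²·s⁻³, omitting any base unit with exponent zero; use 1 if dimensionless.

Gy = m²·s⁻².
lx = m⁻²·cd.
Combining: Gy·lx = (m²·s⁻²) · (m⁻²·cd) = s⁻²·cd.

s⁻²·cd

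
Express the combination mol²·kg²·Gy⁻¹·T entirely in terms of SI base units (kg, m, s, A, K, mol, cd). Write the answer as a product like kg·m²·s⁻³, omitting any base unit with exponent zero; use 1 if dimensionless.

Gy = m²·s⁻².
So Gy⁻¹ = m⁻²·s².
T = kg·s⁻²·A⁻¹.
Combining: mol²·kg²·Gy⁻¹·T = mol² · kg² · (m⁻²·s²) · (kg·s⁻²·A⁻¹) = kg³·m⁻²·A⁻¹·mol².

kg³·m⁻²·A⁻¹·mol²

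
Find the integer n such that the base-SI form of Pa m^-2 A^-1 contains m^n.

Pa = N/m² (pressure = force per area),
    = kg·m⁻¹·s⁻².
Combining: Pa·m⁻²·A⁻¹ = (kg·m⁻¹·s⁻²) · m⁻² · A⁻¹ = kg·m⁻³·s⁻²·A⁻¹.
The exponent of m is -3.

-3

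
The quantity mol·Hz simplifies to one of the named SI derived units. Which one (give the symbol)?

kat

Hz = s⁻¹.
Combining: mol·Hz = mol · s⁻¹ = s⁻¹·mol.
s⁻¹·mol is the base-SI form of the katal.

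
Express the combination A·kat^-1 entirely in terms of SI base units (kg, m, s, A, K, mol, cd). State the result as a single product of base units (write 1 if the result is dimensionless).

kat = s⁻¹·mol.
So kat⁻¹ = s·mol⁻¹.
Combining: A·kat⁻¹ = A · (s·mol⁻¹) = s·A·mol⁻¹.

s·A·mol⁻¹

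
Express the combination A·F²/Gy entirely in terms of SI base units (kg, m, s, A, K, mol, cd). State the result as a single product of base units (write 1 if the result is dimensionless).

kg⁻²·m⁻⁶·s¹⁰·A⁵

Gy = J/kg (absorbed dose = energy per mass),
    = m²·s⁻².
So Gy⁻¹ = m⁻²·s².
F = C/V (capacitance = charge per voltage),
    = A·s/(kg·m²·s⁻³·A⁻¹) (substituting C and V),
    = kg⁻¹·m⁻²·s⁴·A².
So F² = kg⁻²·m⁻⁴·s⁸·A⁴.
Combining: A·Gy⁻¹·F² = A · (m⁻²·s²) · (kg⁻²·m⁻⁴·s⁸·A⁴) = kg⁻²·m⁻⁶·s¹⁰·A⁵.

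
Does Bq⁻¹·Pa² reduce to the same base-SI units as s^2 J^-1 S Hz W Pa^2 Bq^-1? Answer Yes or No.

Left side:
  Bq = s⁻¹.
  So Bq⁻¹ = s.
  Pa = kg·m⁻¹·s⁻².
  So Pa² = kg²·m⁻²·s⁻⁴.
  Combining: Bq⁻¹·Pa² = s · (kg²·m⁻²·s⁻⁴) = kg²·m⁻²·s⁻³.
Right side:
  J = kg·m²·s⁻².
  So J⁻¹ = kg⁻¹·m⁻²·s².
  S = kg⁻¹·m⁻²·s³·A².
  Hz = s⁻¹.
  W = kg·m²·s⁻³.
  Pa = kg·m⁻¹·s⁻².
  So Pa² = kg²·m⁻²·s⁻⁴.
  Bq = s⁻¹.
  So Bq⁻¹ = s.
  Combining: s²·J⁻¹·S·Hz·W·Pa²·Bq⁻¹ = s² · (kg⁻¹·m⁻²·s²) · (kg⁻¹·m⁻²·s³·A²) · s⁻¹ · (kg·m²·s⁻³) · (kg²·m⁻²·s⁻⁴) · s = kg·m⁻⁴·A².
Left is kg²·m⁻²·s⁻³; right is kg·m⁻⁴·A² — different.

No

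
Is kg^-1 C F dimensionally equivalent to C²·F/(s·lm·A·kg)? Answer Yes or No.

No

Left side:
  C = A·s = s·A (charge = current × time).
  F = C/V (capacitance = charge per voltage),
      = A·s/(kg·m²·s⁻³·A⁻¹) (substituting C and V),
      = kg⁻¹·m⁻²·s⁴·A².
  Combining: kg⁻¹·C·F = kg⁻¹ · (s·A) · (kg⁻¹·m⁻²·s⁴·A²) = kg⁻²·m⁻²·s⁵·A³.
Right side:
  C = s·A.
  So C² = s²·A².
  lm = cd.
  So lm⁻¹ = cd⁻¹.
  F = kg⁻¹·m⁻²·s⁴·A².
  Combining: s⁻¹·C²·lm⁻¹·A⁻¹·F·kg⁻¹ = s⁻¹ · (s²·A²) · cd⁻¹ · A⁻¹ · (kg⁻¹·m⁻²·s⁴·A²) · kg⁻¹ = kg⁻²·m⁻²·s⁵·A³·cd⁻¹.
Left is kg⁻²·m⁻²·s⁵·A³; right is kg⁻²·m⁻²·s⁵·A³·cd⁻¹ — different.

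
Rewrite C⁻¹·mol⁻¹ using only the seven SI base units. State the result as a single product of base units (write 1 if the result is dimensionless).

C = A·s = s·A (charge = current × time).
So C⁻¹ = s⁻¹·A⁻¹.
Combining: C⁻¹·mol⁻¹ = (s⁻¹·A⁻¹) · mol⁻¹ = s⁻¹·A⁻¹·mol⁻¹.

s⁻¹·A⁻¹·mol⁻¹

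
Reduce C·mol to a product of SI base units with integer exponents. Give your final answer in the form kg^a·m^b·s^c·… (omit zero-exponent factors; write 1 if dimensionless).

C = s·A.
Combining: C·mol = (s·A) · mol = s·A·mol.

s·A·mol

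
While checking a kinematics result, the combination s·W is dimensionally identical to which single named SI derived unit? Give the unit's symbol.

J

W = J/s (power = energy per time),
    = kg·m²·s⁻³.
Combining: s·W = s · (kg·m²·s⁻³) = kg·m²·s⁻².
kg·m²·s⁻² is the base-SI form of the joule.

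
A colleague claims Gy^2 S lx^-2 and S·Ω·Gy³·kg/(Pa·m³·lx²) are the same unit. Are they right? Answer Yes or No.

Left side:
  Gy = J/kg (absorbed dose = energy per mass),
      = m²·s⁻².
  So Gy² = m⁴·s⁻⁴.
  S = 1/Ω (conductance is reciprocal resistance),
      = kg⁻¹·m⁻²·s³·A².
  lx = lm/m² (illuminance = luminous flux per area),
      = m⁻²·cd.
  So lx⁻² = m⁴·cd⁻².
  Combining: Gy²·S·lx⁻² = (m⁴·s⁻⁴) · (kg⁻¹·m⁻²·s³·A²) · (m⁴·cd⁻²) = kg⁻¹·m⁶·s⁻¹·A²·cd⁻².
Right side:
  S = 1/Ω (conductance is reciprocal resistance),
      = kg⁻¹·m⁻²·s³·A².
  Pa = N/m² (pressure = force per area),
      = kg·m⁻¹·s⁻².
  So Pa⁻¹ = kg⁻¹·m·s².
  Ω = V/A (resistance = voltage per current),
      = kg·m²·s⁻³·A⁻².
  lx = lm/m² (illuminance = luminous flux per area),
      = m⁻²·cd.
  So lx⁻² = m⁴·cd⁻².
  Gy = J/kg (absorbed dose = energy per mass),
      = m²·s⁻².
  So Gy³ = m⁶·s⁻⁶.
  Combining: S·Pa⁻¹·m⁻³·Ω·lx⁻²·Gy³·kg = (kg⁻¹·m⁻²·s³·A²) · (kg⁻¹·m·s²) · m⁻³ · (kg·m²·s⁻³·A⁻²) · (m⁴·cd⁻²) · (m⁶·s⁻⁶) · kg = m⁸·s⁻⁴·cd⁻².
Left is kg⁻¹·m⁶·s⁻¹·A²·cd⁻²; right is m⁸·s⁻⁴·cd⁻² — different.

No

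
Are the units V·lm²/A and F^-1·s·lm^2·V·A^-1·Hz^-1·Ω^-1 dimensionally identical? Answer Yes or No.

Left side:
  V = kg·m²·s⁻³·A⁻¹.
  lm = cd.
  So lm² = cd².
  Combining: V·A⁻¹·lm² = (kg·m²·s⁻³·A⁻¹) · A⁻¹ · cd² = kg·m²·s⁻³·A⁻²·cd².
Right side:
  F = C/V (capacitance = charge per voltage),
      = A·s/(kg·m²·s⁻³·A⁻¹) (substituting C and V),
      = kg⁻¹·m⁻²·s⁴·A².
  So F⁻¹ = kg·m²·s⁻⁴·A⁻².
  lm = cd·sr = cd (luminous flux; sr is dimensionless).
  So lm² = cd².
  V = W/A (potential = power per current),
      = kg·m²·s⁻³·A⁻¹.
  Hz = 1/s = s⁻¹ (frequency is cycles per second).
  So Hz⁻¹ = s.
  Ω = V/A (resistance = voltage per current),
      = kg·m²·s⁻³·A⁻².
  So Ω⁻¹ = kg⁻¹·m⁻²·s³·A².
  Combining: F⁻¹·s·lm²·V·A⁻¹·Hz⁻¹·Ω⁻¹ = (kg·m²·s⁻⁴·A⁻²) · s · cd² · (kg·m²·s⁻³·A⁻¹) · A⁻¹ · s · (kg⁻¹·m⁻²·s³·A²) = kg·m²·s⁻²·A⁻²·cd².
Left is kg·m²·s⁻³·A⁻²·cd²; right is kg·m²·s⁻²·A⁻²·cd² — different.

No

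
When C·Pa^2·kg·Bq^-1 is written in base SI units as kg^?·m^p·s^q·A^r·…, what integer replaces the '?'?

C = s·A.
Pa = kg·m⁻¹·s⁻².
So Pa² = kg²·m⁻²·s⁻⁴.
Bq = s⁻¹.
So Bq⁻¹ = s.
Combining: C·Pa²·kg·Bq⁻¹ = (s·A) · (kg²·m⁻²·s⁻⁴) · kg · s = kg³·m⁻²·s⁻²·A.
The exponent of kg is 3.

3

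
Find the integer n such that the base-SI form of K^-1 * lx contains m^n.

-2

lx = lm/m² (illuminance = luminous flux per area),
    = m⁻²·cd.
Combining: K⁻¹·lx = K⁻¹ · (m⁻²·cd) = m⁻²·K⁻¹·cd.
The exponent of m is -2.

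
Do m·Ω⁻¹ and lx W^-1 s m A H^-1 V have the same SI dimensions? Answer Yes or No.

No

Left side:
  Ω = V/A (resistance = voltage per current),
      = kg·m²·s⁻³·A⁻².
  So Ω⁻¹ = kg⁻¹·m⁻²·s³·A².
  Combining: m·Ω⁻¹ = m · (kg⁻¹·m⁻²·s³·A²) = kg⁻¹·m⁻¹·s³·A².
Right side:
  lx = m⁻²·cd.
  W = kg·m²·s⁻³.
  So W⁻¹ = kg⁻¹·m⁻²·s³.
  H = kg·m²·s⁻²·A⁻².
  So H⁻¹ = kg⁻¹·m⁻²·s²·A².
  V = kg·m²·s⁻³·A⁻¹.
  Combining: lx·W⁻¹·s·m·A·H⁻¹·V = (m⁻²·cd) · (kg⁻¹·m⁻²·s³) · s · m · A · (kg⁻¹·m⁻²·s²·A²) · (kg·m²·s⁻³·A⁻¹) = kg⁻¹·m⁻³·s³·A²·cd.
Left is kg⁻¹·m⁻¹·s³·A²; right is kg⁻¹·m⁻³·s³·A²·cd — different.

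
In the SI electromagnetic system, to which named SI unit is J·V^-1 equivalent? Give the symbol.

J = N·m (work = force × distance),
    = kg·m²·s⁻².
V = W/A (potential = power per current),
    = kg·m²·s⁻³·A⁻¹.
So V⁻¹ = kg⁻¹·m⁻²·s³·A.
Combining: J·V⁻¹ = (kg·m²·s⁻²) · (kg⁻¹·m⁻²·s³·A) = s·A.
s·A is the base-SI form of the coulomb.

C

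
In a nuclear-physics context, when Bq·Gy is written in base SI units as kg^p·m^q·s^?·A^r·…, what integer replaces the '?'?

-3

Bq = 1/s = s⁻¹ (activity is decays per second).
Gy = J/kg (absorbed dose = energy per mass),
    = m²·s⁻².
Combining: Bq·Gy = s⁻¹ · (m²·s⁻²) = m²·s⁻³.
The exponent of s is -3.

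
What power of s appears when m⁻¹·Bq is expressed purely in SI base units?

-1

Bq = s⁻¹.
Combining: m⁻¹·Bq = m⁻¹ · s⁻¹ = m⁻¹·s⁻¹.
The exponent of s is -1.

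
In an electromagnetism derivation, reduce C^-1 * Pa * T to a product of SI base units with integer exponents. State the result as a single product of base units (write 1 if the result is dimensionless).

kg²·m⁻¹·s⁻⁵·A⁻²

C = A·s = s·A (charge = current × time).
So C⁻¹ = s⁻¹·A⁻¹.
Pa = N/m² (pressure = force per area),
    = kg·m⁻¹·s⁻².
T = Wb/m² (flux density = flux per area),
    = kg·s⁻²·A⁻¹.
Combining: C⁻¹·Pa·T = (s⁻¹·A⁻¹) · (kg·m⁻¹·s⁻²) · (kg·s⁻²·A⁻¹) = kg²·m⁻¹·s⁻⁵·A⁻².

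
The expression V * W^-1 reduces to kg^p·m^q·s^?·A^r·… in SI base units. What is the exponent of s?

0

V = W/A (potential = power per current),
    = kg·m²·s⁻³·A⁻¹.
W = J/s (power = energy per time),
    = kg·m²·s⁻³.
So W⁻¹ = kg⁻¹·m⁻²·s³.
Combining: V·W⁻¹ = (kg·m²·s⁻³·A⁻¹) · (kg⁻¹·m⁻²·s³) = A⁻¹.
The exponent of s is 0.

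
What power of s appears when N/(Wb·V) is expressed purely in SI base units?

Wb = kg·m²·s⁻²·A⁻¹.
So Wb⁻¹ = kg⁻¹·m⁻²·s²·A.
V = kg·m²·s⁻³·A⁻¹.
So V⁻¹ = kg⁻¹·m⁻²·s³·A.
N = kg·m·s⁻².
Combining: Wb⁻¹·V⁻¹·N = (kg⁻¹·m⁻²·s²·A) · (kg⁻¹·m⁻²·s³·A) · (kg·m·s⁻²) = kg⁻¹·m⁻³·s³·A².
The exponent of s is 3.

3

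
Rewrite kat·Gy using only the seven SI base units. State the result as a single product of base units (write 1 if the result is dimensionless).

kat = mol/s = s⁻¹·mol (catalytic activity).
Gy = J/kg (absorbed dose = energy per mass),
    = m²·s⁻².
Combining: kat·Gy = (s⁻¹·mol) · (m²·s⁻²) = m²·s⁻³·mol.

m²·s⁻³·mol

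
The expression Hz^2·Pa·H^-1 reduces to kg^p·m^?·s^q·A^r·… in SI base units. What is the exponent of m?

Hz = 1/s = s⁻¹ (frequency is cycles per second).
So Hz² = s⁻².
Pa = N/m² (pressure = force per area),
    = kg·m⁻¹·s⁻².
H = Wb/A (inductance = flux per current),
    = kg·m²·s⁻²·A⁻².
So H⁻¹ = kg⁻¹·m⁻²·s²·A².
Combining: Hz²·Pa·H⁻¹ = s⁻² · (kg·m⁻¹·s⁻²) · (kg⁻¹·m⁻²·s²·A²) = m⁻³·s⁻²·A².
The exponent of m is -3.

-3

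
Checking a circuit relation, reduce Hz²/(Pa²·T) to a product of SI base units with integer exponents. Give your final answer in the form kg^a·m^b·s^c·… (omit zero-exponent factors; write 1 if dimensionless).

kg⁻³·m²·s⁴·A

Hz = s⁻¹.
So Hz² = s⁻².
Pa = kg·m⁻¹·s⁻².
So Pa⁻² = kg⁻²·m²·s⁴.
T = kg·s⁻²·A⁻¹.
So T⁻¹ = kg⁻¹·s²·A.
Combining: Hz²·Pa⁻²·T⁻¹ = s⁻² · (kg⁻²·m²·s⁴) · (kg⁻¹·s²·A) = kg⁻³·m²·s⁴·A.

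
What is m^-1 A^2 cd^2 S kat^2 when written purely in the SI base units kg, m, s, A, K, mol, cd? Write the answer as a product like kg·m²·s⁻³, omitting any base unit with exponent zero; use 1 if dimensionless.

S = 1/Ω (conductance is reciprocal resistance),
    = kg⁻¹·m⁻²·s³·A².
kat = mol/s = s⁻¹·mol (catalytic activity).
So kat² = s⁻²·mol².
Combining: m⁻¹·A²·cd²·S·kat² = m⁻¹ · A² · cd² · (kg⁻¹·m⁻²·s³·A²) · (s⁻²·mol²) = kg⁻¹·m⁻³·s·A⁴·mol²·cd².

kg⁻¹·m⁻³·s·A⁴·mol²·cd²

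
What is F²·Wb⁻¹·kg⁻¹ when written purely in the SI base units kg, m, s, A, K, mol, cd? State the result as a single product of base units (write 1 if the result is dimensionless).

F = C/V (capacitance = charge per voltage),
    = A·s/(kg·m²·s⁻³·A⁻¹) (substituting C and V),
    = kg⁻¹·m⁻²·s⁴·A².
So F² = kg⁻²·m⁻⁴·s⁸·A⁴.
Wb = V·s (flux: a volt is a weber per second),
    = kg·m²·s⁻²·A⁻¹.
So Wb⁻¹ = kg⁻¹·m⁻²·s²·A.
Combining: F²·Wb⁻¹·kg⁻¹ = (kg⁻²·m⁻⁴·s⁸·A⁴) · (kg⁻¹·m⁻²·s²·A) · kg⁻¹ = kg⁻⁴·m⁻⁶·s¹⁰·A⁵.

kg⁻⁴·m⁻⁶·s¹⁰·A⁵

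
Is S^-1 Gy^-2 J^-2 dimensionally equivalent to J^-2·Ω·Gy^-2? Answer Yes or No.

Yes

Left side:
  S = kg⁻¹·m⁻²·s³·A².
  So S⁻¹ = kg·m²·s⁻³·A⁻².
  Gy = m²·s⁻².
  So Gy⁻² = m⁻⁴·s⁴.
  J = kg·m²·s⁻².
  So J⁻² = kg⁻²·m⁻⁴·s⁴.
  Combining: S⁻¹·Gy⁻²·J⁻² = (kg·m²·s⁻³·A⁻²) · (m⁻⁴·s⁴) · (kg⁻²·m⁻⁴·s⁴) = kg⁻¹·m⁻⁶·s⁵·A⁻².
Right side:
  J = kg·m²·s⁻².
  So J⁻² = kg⁻²·m⁻⁴·s⁴.
  Ω = kg·m²·s⁻³·A⁻².
  Gy = m²·s⁻².
  So Gy⁻² = m⁻⁴·s⁴.
  Combining: J⁻²·Ω·Gy⁻² = (kg⁻²·m⁻⁴·s⁴) · (kg·m²·s⁻³·A⁻²) · (m⁻⁴·s⁴) = kg⁻¹·m⁻⁶·s⁵·A⁻².
Both reduce to kg⁻¹·m⁻⁶·s⁵·A⁻².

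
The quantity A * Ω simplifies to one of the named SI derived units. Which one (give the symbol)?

V

Ω = kg·m²·s⁻³·A⁻².
Combining: A·Ω = A · (kg·m²·s⁻³·A⁻²) = kg·m²·s⁻³·A⁻¹.
kg·m²·s⁻³·A⁻¹ is the base-SI form of the volt.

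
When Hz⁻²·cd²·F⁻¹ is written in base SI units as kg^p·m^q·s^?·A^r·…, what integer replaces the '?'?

Hz = s⁻¹.
So Hz⁻² = s².
F = kg⁻¹·m⁻²·s⁴·A².
So F⁻¹ = kg·m²·s⁻⁴·A⁻².
Combining: Hz⁻²·cd²·F⁻¹ = s² · cd² · (kg·m²·s⁻⁴·A⁻²) = kg·m²·s⁻²·A⁻²·cd².
The exponent of s is -2.

-2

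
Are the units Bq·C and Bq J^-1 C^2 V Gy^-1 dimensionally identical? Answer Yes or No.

No

Left side:
  Bq = 1/s = s⁻¹ (activity is decays per second).
  C = A·s = s·A (charge = current × time).
  Combining: Bq·C = s⁻¹ · (s·A) = A.
Right side:
  Bq = s⁻¹.
  J = kg·m²·s⁻².
  So J⁻¹ = kg⁻¹·m⁻²·s².
  C = s·A.
  So C² = s²·A².
  V = kg·m²·s⁻³·A⁻¹.
  Gy = m²·s⁻².
  So Gy⁻¹ = m⁻²·s².
  Combining: Bq·J⁻¹·C²·V·Gy⁻¹ = s⁻¹ · (kg⁻¹·m⁻²·s²) · (s²·A²) · (kg·m²·s⁻³·A⁻¹) · (m⁻²·s²) = m⁻²·s²·A.
Left is A; right is m⁻²·s²·A — different.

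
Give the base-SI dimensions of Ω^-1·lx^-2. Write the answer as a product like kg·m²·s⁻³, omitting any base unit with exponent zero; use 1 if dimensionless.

kg⁻¹·m²·s³·A²·cd⁻²

Ω = kg·m²·s⁻³·A⁻².
So Ω⁻¹ = kg⁻¹·m⁻²·s³·A².
lx = m⁻²·cd.
So lx⁻² = m⁴·cd⁻².
Combining: Ω⁻¹·lx⁻² = (kg⁻¹·m⁻²·s³·A²) · (m⁴·cd⁻²) = kg⁻¹·m²·s³·A²·cd⁻².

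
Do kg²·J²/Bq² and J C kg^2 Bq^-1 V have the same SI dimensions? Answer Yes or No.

No

Left side:
  Bq = 1/s = s⁻¹ (activity is decays per second).
  So Bq⁻² = s².
  J = N·m (work = force × distance),
      = kg·m²·s⁻².
  So J² = kg²·m⁴·s⁻⁴.
  Combining: kg²·Bq⁻²·J² = kg² · s² · (kg²·m⁴·s⁻⁴) = kg⁴·m⁴·s⁻².
Right side:
  J = N·m (work = force × distance),
      = kg·m²·s⁻².
  C = A·s = s·A (charge = current × time).
  Bq = 1/s = s⁻¹ (activity is decays per second).
  So Bq⁻¹ = s.
  V = W/A (potential = power per current),
      = kg·m²·s⁻³·A⁻¹.
  Combining: J·C·kg²·Bq⁻¹·V = (kg·m²·s⁻²) · (s·A) · kg² · s · (kg·m²·s⁻³·A⁻¹) = kg⁴·m⁴·s⁻³.
Left is kg⁴·m⁴·s⁻²; right is kg⁴·m⁴·s⁻³ — different.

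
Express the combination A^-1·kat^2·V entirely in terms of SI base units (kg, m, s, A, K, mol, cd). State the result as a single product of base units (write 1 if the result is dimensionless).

kat = mol/s = s⁻¹·mol (catalytic activity).
So kat² = s⁻²·mol².
V = W/A (potential = power per current),
    = kg·m²·s⁻³·A⁻¹.
Combining: A⁻¹·kat²·V = A⁻¹ · (s⁻²·mol²) · (kg·m²·s⁻³·A⁻¹) = kg·m²·s⁻⁵·A⁻²·mol².

kg·m²·s⁻⁵·A⁻²·mol²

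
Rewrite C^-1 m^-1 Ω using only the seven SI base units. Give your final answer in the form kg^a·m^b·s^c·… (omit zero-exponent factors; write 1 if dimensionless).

kg·m·s⁻⁴·A⁻³

C = A·s = s·A (charge = current × time).
So C⁻¹ = s⁻¹·A⁻¹.
Ω = V/A (resistance = voltage per current),
    = kg·m²·s⁻³·A⁻².
Combining: C⁻¹·m⁻¹·Ω = (s⁻¹·A⁻¹) · m⁻¹ · (kg·m²·s⁻³·A⁻²) = kg·m·s⁻⁴·A⁻³.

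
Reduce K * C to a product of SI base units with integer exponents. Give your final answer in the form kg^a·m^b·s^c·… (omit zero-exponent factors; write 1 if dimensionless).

s·A·K

C = A·s = s·A (charge = current × time).
Combining: K·C = K · (s·A) = s·A·K.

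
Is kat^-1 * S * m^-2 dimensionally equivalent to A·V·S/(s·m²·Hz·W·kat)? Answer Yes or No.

Yes

Left side:
  kat = mol/s = s⁻¹·mol (catalytic activity).
  So kat⁻¹ = s·mol⁻¹.
  S = 1/Ω (conductance is reciprocal resistance),
      = kg⁻¹·m⁻²·s³·A².
  Combining: kat⁻¹·S·m⁻² = (s·mol⁻¹) · (kg⁻¹·m⁻²·s³·A²) · m⁻² = kg⁻¹·m⁻⁴·s⁴·A²·mol⁻¹.
Right side:
  V = W/A (potential = power per current),
      = kg·m²·s⁻³·A⁻¹.
  Hz = 1/s = s⁻¹ (frequency is cycles per second).
  So Hz⁻¹ = s.
  W = J/s (power = energy per time),
      = kg·m²·s⁻³.
  So W⁻¹ = kg⁻¹·m⁻²·s³.
  S = 1/Ω (conductance is reciprocal resistance),
      = kg⁻¹·m⁻²·s³·A².
  kat = mol/s = s⁻¹·mol (catalytic activity).
  So kat⁻¹ = s·mol⁻¹.
  Combining: s⁻¹·A·m⁻²·V·Hz⁻¹·W⁻¹·S·kat⁻¹ = s⁻¹ · A · m⁻² · (kg·m²·s⁻³·A⁻¹) · s · (kg⁻¹·m⁻²·s³) · (kg⁻¹·m⁻²·s³·A²) · (s·mol⁻¹) = kg⁻¹·m⁻⁴·s⁴·A²·mol⁻¹.
Both reduce to kg⁻¹·m⁻⁴·s⁴·A²·mol⁻¹.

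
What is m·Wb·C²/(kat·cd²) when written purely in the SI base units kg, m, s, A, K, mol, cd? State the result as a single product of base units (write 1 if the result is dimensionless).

kg·m³·s·A·mol⁻¹·cd⁻²

Wb = V·s (flux: a volt is a weber per second),
    = kg·m²·s⁻²·A⁻¹.
kat = mol/s = s⁻¹·mol (catalytic activity).
So kat⁻¹ = s·mol⁻¹.
C = A·s = s·A (charge = current × time).
So C² = s²·A².
Combining: m·Wb·kat⁻¹·C²·cd⁻² = m · (kg·m²·s⁻²·A⁻¹) · (s·mol⁻¹) · (s²·A²) · cd⁻² = kg·m³·s·A·mol⁻¹·cd⁻².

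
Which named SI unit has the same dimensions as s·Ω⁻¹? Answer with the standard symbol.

F

Ω = kg·m²·s⁻³·A⁻².
So Ω⁻¹ = kg⁻¹·m⁻²·s³·A².
Combining: s·Ω⁻¹ = s · (kg⁻¹·m⁻²·s³·A²) = kg⁻¹·m⁻²·s⁴·A².
kg⁻¹·m⁻²·s⁴·A² is the base-SI form of the farad.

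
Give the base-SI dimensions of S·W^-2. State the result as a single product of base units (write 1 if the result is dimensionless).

kg⁻³·m⁻⁶·s⁹·A²

S = 1/Ω (conductance is reciprocal resistance),
    = kg⁻¹·m⁻²·s³·A².
W = J/s (power = energy per time),
    = kg·m²·s⁻³.
So W⁻² = kg⁻²·m⁻⁴·s⁶.
Combining: S·W⁻² = (kg⁻¹·m⁻²·s³·A²) · (kg⁻²·m⁻⁴·s⁶) = kg⁻³·m⁻⁶·s⁹·A².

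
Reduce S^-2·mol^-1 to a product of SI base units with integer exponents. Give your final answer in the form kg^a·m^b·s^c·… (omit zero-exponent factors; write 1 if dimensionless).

S = kg⁻¹·m⁻²·s³·A².
So S⁻² = kg²·m⁴·s⁻⁶·A⁻⁴.
Combining: S⁻²·mol⁻¹ = (kg²·m⁴·s⁻⁶·A⁻⁴) · mol⁻¹ = kg²·m⁴·s⁻⁶·A⁻⁴·mol⁻¹.

kg²·m⁴·s⁻⁶·A⁻⁴·mol⁻¹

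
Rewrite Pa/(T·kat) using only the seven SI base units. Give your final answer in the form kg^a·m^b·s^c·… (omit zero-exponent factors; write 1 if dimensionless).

T = kg·s⁻²·A⁻¹.
So T⁻¹ = kg⁻¹·s²·A.
kat = s⁻¹·mol.
So kat⁻¹ = s·mol⁻¹.
Pa = kg·m⁻¹·s⁻².
Combining: T⁻¹·kat⁻¹·Pa = (kg⁻¹·s²·A) · (s·mol⁻¹) · (kg·m⁻¹·s⁻²) = m⁻¹·s·A·mol⁻¹.

m⁻¹·s·A·mol⁻¹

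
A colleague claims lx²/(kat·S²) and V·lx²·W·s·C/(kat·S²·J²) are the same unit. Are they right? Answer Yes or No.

Yes

Left side:
  lx = lm/m² (illuminance = luminous flux per area),
      = m⁻²·cd.
  So lx² = m⁻⁴·cd².
  kat = mol/s = s⁻¹·mol (catalytic activity).
  So kat⁻¹ = s·mol⁻¹.
  S = 1/Ω (conductance is reciprocal resistance),
      = kg⁻¹·m⁻²·s³·A².
  So S⁻² = kg²·m⁴·s⁻⁶·A⁻⁴.
  Combining: lx²·kat⁻¹·S⁻² = (m⁻⁴·cd²) · (s·mol⁻¹) · (kg²·m⁴·s⁻⁶·A⁻⁴) = kg²·s⁻⁵·A⁻⁴·mol⁻¹·cd².
Right side:
  V = kg·m²·s⁻³·A⁻¹.
  lx = m⁻²·cd.
  So lx² = m⁻⁴·cd².
  W = kg·m²·s⁻³.
  kat = s⁻¹·mol.
  So kat⁻¹ = s·mol⁻¹.
  S = kg⁻¹·m⁻²·s³·A².
  So S⁻² = kg²·m⁴·s⁻⁶·A⁻⁴.
  J = kg·m²·s⁻².
  So J⁻² = kg⁻²·m⁻⁴·s⁴.
  C = s·A.
  Combining: V·lx²·W·kat⁻¹·s·S⁻²·J⁻²·C = (kg·m²·s⁻³·A⁻¹) · (m⁻⁴·cd²) · (kg·m²·s⁻³) · (s·mol⁻¹) · s · (kg²·m⁴·s⁻⁶·A⁻⁴) · (kg⁻²·m⁻⁴·s⁴) · (s·A) = kg²·s⁻⁵·A⁻⁴·mol⁻¹·cd².
Both reduce to kg²·s⁻⁵·A⁻⁴·mol⁻¹·cd².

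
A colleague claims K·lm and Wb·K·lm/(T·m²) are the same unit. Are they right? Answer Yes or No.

Yes

Left side:
  lm = cd.
  Combining: K·lm = K · cd = K·cd.
Right side:
  Wb = V·s (flux: a volt is a weber per second),
      = kg·m²·s⁻²·A⁻¹.
  T = Wb/m² (flux density = flux per area),
      = kg·s⁻²·A⁻¹.
  So T⁻¹ = kg⁻¹·s²·A.
  lm = cd·sr = cd (luminous flux; sr is dimensionless).
  Combining: Wb·K·T⁻¹·m⁻²·lm = (kg·m²·s⁻²·A⁻¹) · K · (kg⁻¹·s²·A) · m⁻² · cd = K·cd.
Both reduce to K·cd.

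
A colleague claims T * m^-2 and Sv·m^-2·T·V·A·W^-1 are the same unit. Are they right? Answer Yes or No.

Left side:
  T = kg·s⁻²·A⁻¹.
  Combining: T·m⁻² = (kg·s⁻²·A⁻¹) · m⁻² = kg·m⁻²·s⁻²·A⁻¹.
Right side:
  Sv = m²·s⁻².
  T = kg·s⁻²·A⁻¹.
  V = kg·m²·s⁻³·A⁻¹.
  W = kg·m²·s⁻³.
  So W⁻¹ = kg⁻¹·m⁻²·s³.
  Combining: Sv·m⁻²·T·V·A·W⁻¹ = (m²·s⁻²) · m⁻² · (kg·s⁻²·A⁻¹) · (kg·m²·s⁻³·A⁻¹) · A · (kg⁻¹·m⁻²·s³) = kg·s⁻⁴·A⁻¹.
Left is kg·m⁻²·s⁻²·A⁻¹; right is kg·s⁻⁴·A⁻¹ — different.

No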